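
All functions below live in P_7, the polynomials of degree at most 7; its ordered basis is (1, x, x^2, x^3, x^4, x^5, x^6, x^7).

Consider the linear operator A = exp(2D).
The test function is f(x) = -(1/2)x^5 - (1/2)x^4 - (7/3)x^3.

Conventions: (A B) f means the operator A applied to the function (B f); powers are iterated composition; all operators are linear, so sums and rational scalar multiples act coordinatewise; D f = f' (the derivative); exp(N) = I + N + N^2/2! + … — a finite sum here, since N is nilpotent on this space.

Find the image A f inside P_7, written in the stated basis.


the image equals g(x) = -(1/2)x^5 - (11/2)x^4 - (79/3)x^3 - 66x^2 - 84x - 128/3

order-1 term: -5x^4 - 4x^3 - 14x^2
order-2 term: -20x^3 - 12x^2 - 28x
order-3 term: -40x^2 - 16x - 56/3
order-4 term: -40x - 8
order-5 term: -16
the series for exp(2D) f terminates at order 5
exp(2D) f = -(1/2)x^5 - (11/2)x^4 - (79/3)x^3 - 66x^2 - 84x - 128/3


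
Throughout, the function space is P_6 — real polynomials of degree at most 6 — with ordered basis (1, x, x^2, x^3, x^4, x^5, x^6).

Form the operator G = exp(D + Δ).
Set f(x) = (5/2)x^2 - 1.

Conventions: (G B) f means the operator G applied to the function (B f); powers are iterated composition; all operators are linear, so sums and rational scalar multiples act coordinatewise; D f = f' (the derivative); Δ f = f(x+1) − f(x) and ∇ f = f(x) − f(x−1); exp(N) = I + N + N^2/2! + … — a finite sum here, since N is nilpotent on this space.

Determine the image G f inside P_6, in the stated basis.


order-1 term: 10x + 5/2
order-2 term: 10
the series for exp(D + Δ) f terminates at order 2
exp(D + Δ) f = (5/2)x^2 + 10x + 23/2

the image equals g(x) = (5/2)x^2 + 10x + 23/2


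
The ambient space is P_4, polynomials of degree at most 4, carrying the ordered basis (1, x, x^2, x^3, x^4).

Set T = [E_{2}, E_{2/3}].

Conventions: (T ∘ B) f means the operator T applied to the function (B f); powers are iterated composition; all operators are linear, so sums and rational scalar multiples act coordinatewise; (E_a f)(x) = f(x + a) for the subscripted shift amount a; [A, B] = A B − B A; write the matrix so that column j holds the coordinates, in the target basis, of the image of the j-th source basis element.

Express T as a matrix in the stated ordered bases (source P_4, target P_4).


image of 1: 0
image of x: 0
image of x^2: 0
image of x^3: 0
image of x^4: 0
each image's coordinates form column j of the matrix

the matrix is [[0, 0, 0, 0, 0]; [0, 0, 0, 0, 0]; [0, 0, 0, 0, 0]; [0, 0, 0, 0, 0]; [0, 0, 0, 0, 0]] (rows listed top to bottom)


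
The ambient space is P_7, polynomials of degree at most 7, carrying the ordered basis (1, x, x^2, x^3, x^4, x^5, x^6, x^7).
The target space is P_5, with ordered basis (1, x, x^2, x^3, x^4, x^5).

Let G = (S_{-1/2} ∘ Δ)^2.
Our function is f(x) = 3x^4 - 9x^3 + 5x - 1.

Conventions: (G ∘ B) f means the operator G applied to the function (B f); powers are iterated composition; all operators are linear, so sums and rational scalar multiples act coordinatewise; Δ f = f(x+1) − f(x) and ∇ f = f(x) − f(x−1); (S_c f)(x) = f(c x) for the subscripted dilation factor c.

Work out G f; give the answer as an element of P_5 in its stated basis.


the image equals g(x) = -(9/8)x^2 + (9/2)x + 15/4

Δ f = 12x^3 - 9x^2 - 15x - 1
S_{-1/2} Δ f = -(3/2)x^3 - (9/4)x^2 + (15/2)x - 1
Δ (S_{-1/2} ∘ Δ) f = -(9/2)x^2 - 9x + 15/4
S_{-1/2} Δ (S_{-1/2} ∘ Δ) f = -(9/8)x^2 + (9/2)x + 15/4


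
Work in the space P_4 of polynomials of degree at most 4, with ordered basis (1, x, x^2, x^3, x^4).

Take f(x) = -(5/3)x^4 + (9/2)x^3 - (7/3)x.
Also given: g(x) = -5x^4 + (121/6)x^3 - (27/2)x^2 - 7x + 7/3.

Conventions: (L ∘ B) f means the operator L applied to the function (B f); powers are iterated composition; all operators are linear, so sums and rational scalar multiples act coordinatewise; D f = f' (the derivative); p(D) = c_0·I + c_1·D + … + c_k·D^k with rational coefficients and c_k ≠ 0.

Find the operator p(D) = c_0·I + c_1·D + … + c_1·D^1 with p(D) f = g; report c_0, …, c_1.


p(D) = 3·I − D, i.e. c_0 = 3, c_1 = -1

D^0 f = -(5/3)x^4 + (9/2)x^3 - (7/3)x
D^1 f = -(20/3)x^3 + (27/2)x^2 - 7/3
matching coefficients of g against c_0 f + c_1 Df + … from the top degree down determines the c_i
solution: c_0 = 3, c_1 = -1


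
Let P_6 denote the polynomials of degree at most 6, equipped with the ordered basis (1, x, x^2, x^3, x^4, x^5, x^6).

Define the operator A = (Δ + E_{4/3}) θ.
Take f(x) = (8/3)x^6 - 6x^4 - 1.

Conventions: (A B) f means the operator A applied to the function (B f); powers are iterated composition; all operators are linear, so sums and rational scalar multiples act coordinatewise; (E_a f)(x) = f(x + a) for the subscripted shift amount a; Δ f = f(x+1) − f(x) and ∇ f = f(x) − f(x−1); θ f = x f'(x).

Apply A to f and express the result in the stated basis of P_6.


θ f = 16x^6 - 24x^4
Δ θ f = 96x^5 + 240x^4 + 224x^3 + 96x^2 - 8
E_{4/3} θ f = 16x^6 + 128x^5 + (1208/3)x^4 + (17024/27)x^3 + (13568/27)x^2 + (14336/81)x + 10240/729
(Δ + E_{4/3}) θ f = 16x^6 + 224x^5 + (1928/3)x^4 + (23072/27)x^3 + (16160/27)x^2 + (14336/81)x + 4408/729

the result is g(x) = 16x^6 + 224x^5 + (1928/3)x^4 + (23072/27)x^3 + (16160/27)x^2 + (14336/81)x + 4408/729


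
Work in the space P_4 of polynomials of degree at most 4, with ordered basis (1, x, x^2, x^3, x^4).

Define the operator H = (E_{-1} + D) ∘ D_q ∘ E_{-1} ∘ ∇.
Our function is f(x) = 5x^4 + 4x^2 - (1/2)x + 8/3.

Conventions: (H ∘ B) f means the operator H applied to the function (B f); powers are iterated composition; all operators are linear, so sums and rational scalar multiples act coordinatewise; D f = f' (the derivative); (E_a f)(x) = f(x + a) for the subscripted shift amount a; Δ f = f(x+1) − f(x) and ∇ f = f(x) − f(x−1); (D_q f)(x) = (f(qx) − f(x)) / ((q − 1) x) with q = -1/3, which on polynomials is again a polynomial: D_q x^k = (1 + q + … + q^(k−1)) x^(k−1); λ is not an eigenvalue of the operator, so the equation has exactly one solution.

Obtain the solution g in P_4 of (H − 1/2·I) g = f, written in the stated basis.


g(x) = -10x^4 - (632/9)x^2 + 241x - 8176/9

write g with unknown coordinates in the stated basis and equate coefficients in (H − 1/2·I) g = f
solving from the highest basis element down gives g = -10x^4 - (632/9)x^2 + 241x - 8176/9
check: H g = -(280/9)x^2 + 120x - 4064/9
so H g − 1/2·g = 5x^4 + 4x^2 - (1/2)x + 8/3 = f ✓


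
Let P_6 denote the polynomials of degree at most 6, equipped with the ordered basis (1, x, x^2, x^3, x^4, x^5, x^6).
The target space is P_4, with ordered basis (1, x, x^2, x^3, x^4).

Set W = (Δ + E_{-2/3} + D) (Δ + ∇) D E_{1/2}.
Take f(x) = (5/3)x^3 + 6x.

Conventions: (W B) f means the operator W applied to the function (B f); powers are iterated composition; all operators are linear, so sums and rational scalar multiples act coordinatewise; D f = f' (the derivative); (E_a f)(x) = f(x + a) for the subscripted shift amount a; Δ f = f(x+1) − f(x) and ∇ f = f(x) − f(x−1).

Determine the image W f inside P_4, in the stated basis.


E_{1/2} f = (5/3)x^3 + (5/2)x^2 + (29/4)x + 77/24
D E_{1/2} f = 5x^2 + 5x + 29/4
Δ (D E_{1/2}) f = 10x + 10
∇ (D E_{1/2}) f = 10x
(Δ + ∇) (D E_{1/2}) f = 20x + 10
Δ (Δ + ∇) (D E_{1/2}) f = 20
E_{-2/3} (Δ + ∇) (D E_{1/2}) f = 20x - 10/3
D (Δ + ∇) (D E_{1/2}) f = 20
(Δ + E_{-2/3} + D) (Δ + ∇) (D E_{1/2}) f = 20x + 110/3

the result is g(x) = 20x + 110/3


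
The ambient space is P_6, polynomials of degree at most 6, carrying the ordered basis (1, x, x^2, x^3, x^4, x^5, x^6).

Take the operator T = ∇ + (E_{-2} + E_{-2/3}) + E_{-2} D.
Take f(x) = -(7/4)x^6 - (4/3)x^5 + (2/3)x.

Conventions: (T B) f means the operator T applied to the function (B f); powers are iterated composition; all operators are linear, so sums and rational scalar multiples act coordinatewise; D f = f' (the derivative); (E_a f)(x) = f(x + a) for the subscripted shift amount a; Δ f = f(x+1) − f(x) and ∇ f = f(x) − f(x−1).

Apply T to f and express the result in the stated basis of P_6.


g(x) = -(7/2)x^6 + (13/3)x^5 + (685/36)x^4 - (1415/9)x^3 + (122585/324)x^2 - (194287/486)x + 466543/2916

∇ f = -(21/2)x^5 + (235/12)x^4 - (65/3)x^3 + (155/12)x^2 - (23/6)x + 13/12
E_{-2} f = -(7/4)x^6 + (59/3)x^5 - (275/3)x^4 + (680/3)x^3 - (940/3)x^2 + 230x - 212/3
E_{-2/3} f = -(7/4)x^6 + (17/3)x^5 - (65/9)x^4 + (40/9)x^3 - (100/81)x^2 + (178/243)x - 308/729
(E_{-2} + E_{-2/3}) f = -(7/2)x^6 + (76/3)x^5 - (890/9)x^4 + (2080/9)x^3 - (25480/81)x^2 + (56068/243)x - 51824/729
D f = -(21/2)x^5 - (20/3)x^4 + 2/3
E_{-2} D f = -(21/2)x^5 + (295/3)x^4 - (1100/3)x^3 + 680x^2 - (1880/3)x + 230
(∇ + (E_{-2} + E_{-2/3}) + E_{-2} D) f = -(7/2)x^6 + (13/3)x^5 + (685/36)x^4 - (1415/9)x^3 + (122585/324)x^2 - (194287/486)x + 466543/2916


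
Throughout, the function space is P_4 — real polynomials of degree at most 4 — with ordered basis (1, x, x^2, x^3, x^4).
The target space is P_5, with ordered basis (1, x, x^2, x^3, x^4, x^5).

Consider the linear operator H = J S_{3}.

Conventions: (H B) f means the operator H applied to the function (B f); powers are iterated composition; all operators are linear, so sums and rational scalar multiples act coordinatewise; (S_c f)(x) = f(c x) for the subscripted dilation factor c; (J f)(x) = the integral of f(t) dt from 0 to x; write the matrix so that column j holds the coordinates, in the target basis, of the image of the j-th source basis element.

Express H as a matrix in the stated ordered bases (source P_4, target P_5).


the matrix is [[0, 0, 0, 0, 0]; [1, 0, 0, 0, 0]; [0, 3/2, 0, 0, 0]; [0, 0, 3, 0, 0]; [0, 0, 0, 27/4, 0]; [0, 0, 0, 0, 81/5]] (rows listed top to bottom)

image of 1: x
image of x: (3/2)x^2
image of x^2: 3x^3
image of x^3: (27/4)x^4
image of x^4: (81/5)x^5
each image's coordinates form column j of the matrix


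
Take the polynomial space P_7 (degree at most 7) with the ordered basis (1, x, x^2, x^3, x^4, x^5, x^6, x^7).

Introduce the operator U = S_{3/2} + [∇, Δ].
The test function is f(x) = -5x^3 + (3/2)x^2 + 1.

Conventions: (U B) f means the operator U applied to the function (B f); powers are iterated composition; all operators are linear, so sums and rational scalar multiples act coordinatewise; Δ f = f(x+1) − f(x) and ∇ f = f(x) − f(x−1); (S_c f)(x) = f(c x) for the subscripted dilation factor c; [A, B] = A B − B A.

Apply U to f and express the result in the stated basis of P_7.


S_{3/2} f = -(135/8)x^3 + (27/8)x^2 + 1
Δ f = -15x^2 - 12x - 7/2
∇ Δ f = -30x + 3
∇ f = -15x^2 + 18x - 13/2
Δ ∇ f = -30x + 3
[∇, Δ] f = 0
(S_{3/2} + [∇, Δ]) f = -(135/8)x^3 + (27/8)x^2 + 1

g(x) = -(135/8)x^3 + (27/8)x^2 + 1


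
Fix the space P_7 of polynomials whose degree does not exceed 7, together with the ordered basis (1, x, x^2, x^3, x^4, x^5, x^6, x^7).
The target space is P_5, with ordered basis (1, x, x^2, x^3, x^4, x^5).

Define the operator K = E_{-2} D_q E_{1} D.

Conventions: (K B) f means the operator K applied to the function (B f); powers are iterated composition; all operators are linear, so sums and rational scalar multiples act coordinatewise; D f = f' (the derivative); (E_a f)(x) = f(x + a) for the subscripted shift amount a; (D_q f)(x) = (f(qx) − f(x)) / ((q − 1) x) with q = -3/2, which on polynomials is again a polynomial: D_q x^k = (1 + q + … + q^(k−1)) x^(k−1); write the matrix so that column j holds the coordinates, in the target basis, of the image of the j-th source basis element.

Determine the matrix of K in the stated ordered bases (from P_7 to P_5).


image of 1: 0
image of x: 0
image of x^2: 2
image of x^3: -(3/2)x + 9
image of x^4: 7x^2 - 34x + 52
image of x^5: -(65/8)x^3 + (335/4)x^2 - (505/2)x + 255
image of x^6: (165/8)x^4 - (855/4)x^3 + (1785/2)x^2 - 1695x + 1230
image of x^7: -(931/32)x^5 + (6965/16)x^4 - (19915/8)x^3 + (28245/4)x^2 - (20055/2)x + 5733
each image's coordinates form column j of the matrix

the matrix is [[0, 0, 2, 9, 52, 255, 1230, 5733]; [0, 0, 0, -3/2, -34, -505/2, -1695, -20055/2]; [0, 0, 0, 0, 7, 335/4, 1785/2, 28245/4]; [0, 0, 0, 0, 0, -65/8, -855/4, -19915/8]; [0, 0, 0, 0, 0, 0, 165/8, 6965/16]; [0, 0, 0, 0, 0, 0, 0, -931/32]] (rows listed top to bottom)


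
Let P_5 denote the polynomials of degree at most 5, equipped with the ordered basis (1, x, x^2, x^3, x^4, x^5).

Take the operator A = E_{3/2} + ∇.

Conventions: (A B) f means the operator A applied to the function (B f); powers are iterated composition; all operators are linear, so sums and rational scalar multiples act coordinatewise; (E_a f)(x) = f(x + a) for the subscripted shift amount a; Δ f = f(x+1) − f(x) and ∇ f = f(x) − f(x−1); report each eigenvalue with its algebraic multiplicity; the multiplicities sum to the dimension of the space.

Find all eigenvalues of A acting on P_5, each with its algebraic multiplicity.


λ = 1 (multiplicity 6)

image of 1: 1
image of x: x + 5/2
image of x^2: x^2 + 5x + 5/4
image of x^3: x^3 + (15/2)x^2 + (15/4)x + 35/8
image of x^4: x^4 + 10x^3 + (15/2)x^2 + (35/2)x + 65/16
image of x^5: x^5 + (25/2)x^4 + (25/2)x^3 + (175/4)x^2 + (325/16)x + 275/32
the matrix is upper triangular; its diagonal is (1, 1, 1, 1, 1, 1)
for a triangular matrix the eigenvalues are the diagonal entries, with algebraic multiplicity their repetition count


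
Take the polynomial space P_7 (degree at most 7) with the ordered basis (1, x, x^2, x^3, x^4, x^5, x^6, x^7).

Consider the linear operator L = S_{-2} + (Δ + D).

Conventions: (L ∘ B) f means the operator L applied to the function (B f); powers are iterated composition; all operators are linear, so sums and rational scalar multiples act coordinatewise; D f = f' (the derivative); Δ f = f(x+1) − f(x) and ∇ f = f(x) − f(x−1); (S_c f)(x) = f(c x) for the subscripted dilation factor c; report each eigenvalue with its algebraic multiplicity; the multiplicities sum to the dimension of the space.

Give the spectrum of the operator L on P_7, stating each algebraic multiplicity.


λ = -128 (multiplicity 1), λ = -32 (multiplicity 1), λ = -8 (multiplicity 1), λ = -2 (multiplicity 1), λ = 1 (multiplicity 1), λ = 4 (multiplicity 1), λ = 16 (multiplicity 1), λ = 64 (multiplicity 1)

image of 1: 1
image of x: -2x + 2
image of x^2: 4x^2 + 4x + 1
image of x^3: -8x^3 + 6x^2 + 3x + 1
image of x^4: 16x^4 + 8x^3 + 6x^2 + 4x + 1
image of x^5: -32x^5 + 10x^4 + 10x^3 + 10x^2 + 5x + 1
image of x^6: 64x^6 + 12x^5 + 15x^4 + 20x^3 + 15x^2 + 6x + 1
image of x^7: -128x^7 + 14x^6 + 21x^5 + 35x^4 + 35x^3 + 21x^2 + 7x + 1
the matrix is upper triangular; its diagonal is (1, -2, 4, -8, 16, -32, 64, -128)
for a triangular matrix the eigenvalues are the diagonal entries, with algebraic multiplicity their repetition count


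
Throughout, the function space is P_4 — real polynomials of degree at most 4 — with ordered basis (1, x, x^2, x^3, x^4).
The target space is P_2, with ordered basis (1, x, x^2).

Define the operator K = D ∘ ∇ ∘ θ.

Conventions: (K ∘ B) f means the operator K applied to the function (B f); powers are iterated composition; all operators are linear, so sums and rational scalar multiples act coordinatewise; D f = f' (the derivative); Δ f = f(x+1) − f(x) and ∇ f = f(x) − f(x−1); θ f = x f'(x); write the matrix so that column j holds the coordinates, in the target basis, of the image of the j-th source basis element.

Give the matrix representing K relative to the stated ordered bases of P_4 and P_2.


the matrix is [[0, 0, 4, -9, 16]; [0, 0, 0, 18, -48]; [0, 0, 0, 0, 48]] (rows listed top to bottom)

image of 1: 0
image of x: 0
image of x^2: 4
image of x^3: 18x - 9
image of x^4: 48x^2 - 48x + 16
each image's coordinates form column j of the matrix


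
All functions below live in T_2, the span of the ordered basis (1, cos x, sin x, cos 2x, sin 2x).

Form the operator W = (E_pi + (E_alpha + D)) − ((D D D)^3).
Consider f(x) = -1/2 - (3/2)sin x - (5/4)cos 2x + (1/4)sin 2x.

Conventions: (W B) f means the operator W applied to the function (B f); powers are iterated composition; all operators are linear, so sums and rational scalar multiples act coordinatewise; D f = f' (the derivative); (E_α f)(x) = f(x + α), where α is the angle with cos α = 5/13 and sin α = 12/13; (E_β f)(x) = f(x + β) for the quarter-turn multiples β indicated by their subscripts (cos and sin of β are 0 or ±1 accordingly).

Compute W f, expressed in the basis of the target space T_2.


the result is g(x) = -1 - (18/13)cos x + (12/13)sin x - (1660/13)cos 2x - (8275/13)sin 2x

E_pi f = -1/2 + (3/2)sin x - (5/4)cos 2x + (1/4)sin 2x
E_alpha f = -1/2 - (18/13)cos x - (15/26)sin x + (55/52)cos 2x + (37/52)sin 2x
D f = -(3/2)cos x + (1/2)cos 2x + (5/2)sin 2x
(E_alpha + D) f = -1/2 - (75/26)cos x - (15/26)sin x + (81/52)cos 2x + (167/52)sin 2x
(E_pi + (E_alpha + D)) f = -1 - (75/26)cos x + (12/13)sin x + (4/13)cos 2x + (45/13)sin 2x
D f = -(3/2)cos x + (1/2)cos 2x + (5/2)sin 2x
D D f = (3/2)sin x + 5cos 2x - sin 2x
D D D f = (3/2)cos x - 2cos 2x - 10sin 2x
D (D D D) f = -(3/2)sin x - 20cos 2x + 4sin 2x
D D (D D D) f = -(3/2)cos x + 8cos 2x + 40sin 2x
D D D (D D D) f = (3/2)sin x + 80cos 2x - 16sin 2x
D (D D D) (D D D) f = (3/2)cos x - 32cos 2x - 160sin 2x
D D (D D D) (D D D) f = -(3/2)sin x - 320cos 2x + 64sin 2x
D D D (D D D) (D D D) f = -(3/2)cos x + 128cos 2x + 640sin 2x
(-((D D D)^3)) f = (3/2)cos x - 128cos 2x - 640sin 2x
((E_pi + (E_alpha + D)) − ((D D D)^3)) f = -1 - (18/13)cos x + (12/13)sin x - (1660/13)cos 2x - (8275/13)sin 2x


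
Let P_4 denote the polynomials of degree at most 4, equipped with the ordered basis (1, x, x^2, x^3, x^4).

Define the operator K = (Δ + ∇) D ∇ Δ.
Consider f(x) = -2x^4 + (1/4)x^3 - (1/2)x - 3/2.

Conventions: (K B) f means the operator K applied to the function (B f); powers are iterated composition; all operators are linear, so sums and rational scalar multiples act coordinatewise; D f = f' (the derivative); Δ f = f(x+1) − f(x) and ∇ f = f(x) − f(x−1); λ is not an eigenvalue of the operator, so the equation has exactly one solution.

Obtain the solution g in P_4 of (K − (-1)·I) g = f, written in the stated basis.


the image equals g(x) = -2x^4 + (1/4)x^3 - (1/2)x + 189/2

write g with unknown coordinates in the stated basis and equate coefficients in (K − (-1)·I) g = f
solving from the highest basis element down gives g = -2x^4 + (1/4)x^3 - (1/2)x + 189/2
check: K g = -96
so K g − (-1)·g = -2x^4 + (1/4)x^3 - (1/2)x - 3/2 = f ✓


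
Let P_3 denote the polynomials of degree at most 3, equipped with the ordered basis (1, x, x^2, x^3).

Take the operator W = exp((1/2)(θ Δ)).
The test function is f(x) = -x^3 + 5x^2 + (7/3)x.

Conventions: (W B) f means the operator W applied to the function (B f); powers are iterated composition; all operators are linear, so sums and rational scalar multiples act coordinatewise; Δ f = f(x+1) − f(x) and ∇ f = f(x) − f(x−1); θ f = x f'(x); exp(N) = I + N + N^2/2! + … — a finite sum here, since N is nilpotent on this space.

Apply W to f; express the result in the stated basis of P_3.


order-1 term: -3x^2 + (7/2)x
order-2 term: -(3/2)x
the series for exp((1/2)(θ Δ)) f terminates at order 2
exp((1/2)(θ Δ)) f = -x^3 + 2x^2 + (13/3)x

the result is g(x) = -x^3 + 2x^2 + (13/3)x


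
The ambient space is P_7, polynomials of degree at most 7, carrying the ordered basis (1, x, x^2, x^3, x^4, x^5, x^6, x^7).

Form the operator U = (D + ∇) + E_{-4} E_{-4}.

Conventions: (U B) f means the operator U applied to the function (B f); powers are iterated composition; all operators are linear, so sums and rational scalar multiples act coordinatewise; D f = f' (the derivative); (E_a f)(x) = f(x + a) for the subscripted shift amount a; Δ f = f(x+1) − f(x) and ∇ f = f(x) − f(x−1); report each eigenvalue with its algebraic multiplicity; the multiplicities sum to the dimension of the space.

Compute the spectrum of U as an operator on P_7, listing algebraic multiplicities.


λ = 1 (multiplicity 8)

image of 1: 1
image of x: x - 6
image of x^2: x^2 - 12x + 63
image of x^3: x^3 - 18x^2 + 189x - 511
image of x^4: x^4 - 24x^3 + 378x^2 - 2044x + 4095
image of x^5: x^5 - 30x^4 + 630x^3 - 5110x^2 + 20475x - 32767
image of x^6: x^6 - 36x^5 + 945x^4 - 10220x^3 + 61425x^2 - 196602x + 262143
image of x^7: x^7 - 42x^6 + 1323x^5 - 17885x^4 + 143325x^3 - 688107x^2 + 1835001x - 2097151
the matrix is upper triangular; its diagonal is (1, 1, 1, 1, 1, 1, 1, 1)
for a triangular matrix the eigenvalues are the diagonal entries, with algebraic multiplicity their repetition count


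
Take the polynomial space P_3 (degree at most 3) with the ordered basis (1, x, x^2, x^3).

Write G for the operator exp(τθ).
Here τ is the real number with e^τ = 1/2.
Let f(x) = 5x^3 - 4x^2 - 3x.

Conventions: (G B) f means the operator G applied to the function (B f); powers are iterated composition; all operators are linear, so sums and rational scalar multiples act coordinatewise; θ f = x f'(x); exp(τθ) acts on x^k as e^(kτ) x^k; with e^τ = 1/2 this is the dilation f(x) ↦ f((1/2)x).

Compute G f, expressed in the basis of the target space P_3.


the image equals g(x) = (5/8)x^3 - x^2 - (3/2)x

exp(τθ) x^k = e^(kτ) x^k; with e^τ = 1/2 this sends x^k to (1/2)^k x^k
x ↦ 1/2 x
x^2 ↦ 1/4 x^2
x^3 ↦ 1/8 x^3
applying this coordinatewise to f: exp(τθ) f = (5/8)x^3 - x^2 - (3/2)x


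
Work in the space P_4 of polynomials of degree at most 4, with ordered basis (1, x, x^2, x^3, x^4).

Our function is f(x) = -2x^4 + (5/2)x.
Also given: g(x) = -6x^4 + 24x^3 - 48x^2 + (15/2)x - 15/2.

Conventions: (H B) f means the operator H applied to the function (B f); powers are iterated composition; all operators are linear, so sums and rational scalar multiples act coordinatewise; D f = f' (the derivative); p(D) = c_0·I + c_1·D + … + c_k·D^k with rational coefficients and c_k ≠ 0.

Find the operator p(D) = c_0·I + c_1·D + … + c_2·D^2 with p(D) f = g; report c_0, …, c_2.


c_0 = 3, c_1 = -3, c_2 = 2

D^0 f = -2x^4 + (5/2)x
D^1 f = -8x^3 + 5/2
D^2 f = -24x^2
matching coefficients of g against c_0 f + c_1 Df + … from the top degree down determines the c_i
solution: c_0 = 3, c_1 = -3, c_2 = 2


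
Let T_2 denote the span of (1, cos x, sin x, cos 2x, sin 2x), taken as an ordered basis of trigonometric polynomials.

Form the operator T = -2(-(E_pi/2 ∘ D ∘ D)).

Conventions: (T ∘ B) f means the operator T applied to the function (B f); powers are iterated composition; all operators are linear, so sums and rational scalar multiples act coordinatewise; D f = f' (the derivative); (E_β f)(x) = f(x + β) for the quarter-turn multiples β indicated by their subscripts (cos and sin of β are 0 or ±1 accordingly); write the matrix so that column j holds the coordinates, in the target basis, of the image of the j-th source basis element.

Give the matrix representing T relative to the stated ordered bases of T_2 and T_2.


the matrix is [[0, 0, 0, 0, 0]; [0, 0, -2, 0, 0]; [0, 2, 0, 0, 0]; [0, 0, 0, 8, 0]; [0, 0, 0, 0, 8]] (rows listed top to bottom)

image of 1: 0
image of cos x: 2sin x
image of sin x: -2cos x
image of cos 2x: 8cos 2x
image of sin 2x: 8sin 2x
each image's coordinates form column j of the matrix


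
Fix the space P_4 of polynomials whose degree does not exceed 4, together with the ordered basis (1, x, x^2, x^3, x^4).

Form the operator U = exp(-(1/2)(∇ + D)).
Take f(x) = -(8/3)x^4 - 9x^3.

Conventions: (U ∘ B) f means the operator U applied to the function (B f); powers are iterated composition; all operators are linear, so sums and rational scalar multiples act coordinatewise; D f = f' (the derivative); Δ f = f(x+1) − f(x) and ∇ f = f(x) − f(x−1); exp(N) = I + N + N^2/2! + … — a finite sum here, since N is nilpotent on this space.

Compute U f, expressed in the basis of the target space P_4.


the image equals g(x) = -(8/3)x^4 + (5/3)x^3 + 3x^2 - (17/2)x + 23/3

order-1 term: (32/3)x^3 + 19x^2 - (49/6)x + 19/6
order-2 term: -16x^2 - 11x + 37/6
order-3 term: (32/3)x + 1
order-4 term: -8/3
the series for exp(-(1/2)(∇ + D)) f terminates at order 4
exp(-(1/2)(∇ + D)) f = -(8/3)x^4 + (5/3)x^3 + 3x^2 - (17/2)x + 23/3


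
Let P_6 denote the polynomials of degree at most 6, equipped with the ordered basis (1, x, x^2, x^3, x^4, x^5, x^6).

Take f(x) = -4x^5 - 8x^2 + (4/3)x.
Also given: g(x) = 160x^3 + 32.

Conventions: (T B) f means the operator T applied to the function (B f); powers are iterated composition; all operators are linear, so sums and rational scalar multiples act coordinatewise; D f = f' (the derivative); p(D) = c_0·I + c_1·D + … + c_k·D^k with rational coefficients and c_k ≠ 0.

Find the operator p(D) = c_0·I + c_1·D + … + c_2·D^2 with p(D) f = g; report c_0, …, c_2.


D^0 f = -4x^5 - 8x^2 + (4/3)x
D^1 f = -20x^4 - 16x + 4/3
D^2 f = -80x^3 - 16
matching coefficients of g against c_0 f + c_1 Df + … from the top degree down determines the c_i
solution: c_0 = 0, c_1 = 0, c_2 = -2

c_0 = 0, c_1 = 0, c_2 = -2


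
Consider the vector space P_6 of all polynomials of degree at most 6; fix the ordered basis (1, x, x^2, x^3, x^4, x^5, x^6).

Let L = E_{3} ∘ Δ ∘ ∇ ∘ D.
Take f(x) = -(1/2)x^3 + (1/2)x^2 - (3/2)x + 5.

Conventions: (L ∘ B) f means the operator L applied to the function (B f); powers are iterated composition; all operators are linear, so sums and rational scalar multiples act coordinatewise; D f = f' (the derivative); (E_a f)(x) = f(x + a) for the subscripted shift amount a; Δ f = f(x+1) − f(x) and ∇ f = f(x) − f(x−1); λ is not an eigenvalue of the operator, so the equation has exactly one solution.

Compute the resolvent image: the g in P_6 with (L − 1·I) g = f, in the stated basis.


write g with unknown coordinates in the stated basis and equate coefficients in (L − 1·I) g = f
solving from the highest basis element down gives g = (1/2)x^3 - (1/2)x^2 + (3/2)x - 2
check: L g = 3
so L g − 1·g = -(1/2)x^3 + (1/2)x^2 - (3/2)x + 5 = f ✓

the image equals g(x) = (1/2)x^3 - (1/2)x^2 + (3/2)x - 2


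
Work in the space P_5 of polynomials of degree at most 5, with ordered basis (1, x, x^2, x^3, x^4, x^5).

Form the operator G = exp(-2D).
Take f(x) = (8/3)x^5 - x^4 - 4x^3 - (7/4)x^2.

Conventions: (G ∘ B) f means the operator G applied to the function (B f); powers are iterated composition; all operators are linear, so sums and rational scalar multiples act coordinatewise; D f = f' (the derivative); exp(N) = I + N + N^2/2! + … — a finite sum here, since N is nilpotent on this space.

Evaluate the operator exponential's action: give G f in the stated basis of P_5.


the image equals g(x) = (8/3)x^5 - (83/3)x^4 + (332/3)x^3 - (2581/12)x^2 + (613/3)x - 229/3

order-1 term: -(80/3)x^4 + 8x^3 + 24x^2 + 7x
order-2 term: (320/3)x^3 - 24x^2 - 48x - 7
order-3 term: -(640/3)x^2 + 32x + 32
order-4 term: (640/3)x - 16
order-5 term: -256/3
the series for exp(-2D) f terminates at order 5
exp(-2D) f = (8/3)x^5 - (83/3)x^4 + (332/3)x^3 - (2581/12)x^2 + (613/3)x - 229/3


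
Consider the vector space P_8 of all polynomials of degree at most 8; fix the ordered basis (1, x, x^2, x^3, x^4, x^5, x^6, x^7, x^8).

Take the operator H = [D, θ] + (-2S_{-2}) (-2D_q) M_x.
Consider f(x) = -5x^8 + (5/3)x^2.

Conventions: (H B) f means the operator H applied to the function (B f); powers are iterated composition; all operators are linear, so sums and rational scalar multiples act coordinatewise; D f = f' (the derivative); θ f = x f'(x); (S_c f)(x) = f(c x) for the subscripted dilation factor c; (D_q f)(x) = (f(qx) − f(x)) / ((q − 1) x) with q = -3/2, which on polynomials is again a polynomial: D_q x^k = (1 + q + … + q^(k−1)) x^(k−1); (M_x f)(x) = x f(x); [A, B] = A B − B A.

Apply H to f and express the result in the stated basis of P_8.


the result is g(x) = -80780x^8 - 40x^7 + (140/3)x^2 + (10/3)x

θ f = -40x^8 + (10/3)x^2
D θ f = -320x^7 + (20/3)x
D f = -40x^7 + (10/3)x
θ D f = -280x^7 + (10/3)x
[D, θ] f = -40x^7 + (10/3)x
M_x f = -5x^9 + (5/3)x^3
D_q M_x f = -(20195/256)x^8 + (35/12)x^2
(-2D_q) M_x f = (20195/128)x^8 - (35/6)x^2
S_{-2} (-2D_q) M_x f = 40390x^8 - (70/3)x^2
(-2S_{-2}) (-2D_q) M_x f = -80780x^8 + (140/3)x^2
([D, θ] + (-2S_{-2}) (-2D_q) M_x) f = -80780x^8 - 40x^7 + (140/3)x^2 + (10/3)x


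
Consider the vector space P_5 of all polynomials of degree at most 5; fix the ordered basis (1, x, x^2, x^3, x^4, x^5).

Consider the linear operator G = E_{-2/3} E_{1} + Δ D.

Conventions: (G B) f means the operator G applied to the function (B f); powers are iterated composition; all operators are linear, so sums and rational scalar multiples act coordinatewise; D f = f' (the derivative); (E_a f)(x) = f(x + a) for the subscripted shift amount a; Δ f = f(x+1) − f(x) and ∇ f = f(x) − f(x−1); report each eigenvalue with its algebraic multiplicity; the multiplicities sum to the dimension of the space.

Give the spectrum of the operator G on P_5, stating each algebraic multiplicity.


λ = 1 (multiplicity 6)

image of 1: 1
image of x: x + 1/3
image of x^2: x^2 + (2/3)x + 19/9
image of x^3: x^3 + x^2 + (19/3)x + 82/27
image of x^4: x^4 + (4/3)x^3 + (38/3)x^2 + (328/27)x + 325/81
image of x^5: x^5 + (5/3)x^4 + (190/9)x^3 + (820/27)x^2 + (1625/81)x + 1216/243
the matrix is upper triangular; its diagonal is (1, 1, 1, 1, 1, 1)
for a triangular matrix the eigenvalues are the diagonal entries, with algebraic multiplicity their repetition count


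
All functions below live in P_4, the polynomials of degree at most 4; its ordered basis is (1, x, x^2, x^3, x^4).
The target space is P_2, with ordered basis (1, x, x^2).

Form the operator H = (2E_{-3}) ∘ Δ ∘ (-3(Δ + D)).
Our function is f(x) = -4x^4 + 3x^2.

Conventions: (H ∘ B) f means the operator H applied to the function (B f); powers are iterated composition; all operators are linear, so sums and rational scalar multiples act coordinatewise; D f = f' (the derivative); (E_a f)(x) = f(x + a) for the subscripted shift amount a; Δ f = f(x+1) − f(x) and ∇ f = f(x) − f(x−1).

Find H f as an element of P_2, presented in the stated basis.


Δ f = -16x^3 - 24x^2 - 10x - 1
D f = -16x^3 + 6x
(Δ + D) f = -32x^3 - 24x^2 - 4x - 1
(-3(Δ + D)) f = 96x^3 + 72x^2 + 12x + 3
Δ (-3(Δ + D)) f = 288x^2 + 432x + 180
E_{-3} Δ (-3(Δ + D)) f = 288x^2 - 1296x + 1476
(2E_{-3}) Δ (-3(Δ + D)) f = 576x^2 - 2592x + 2952

g(x) = 576x^2 - 2592x + 2952


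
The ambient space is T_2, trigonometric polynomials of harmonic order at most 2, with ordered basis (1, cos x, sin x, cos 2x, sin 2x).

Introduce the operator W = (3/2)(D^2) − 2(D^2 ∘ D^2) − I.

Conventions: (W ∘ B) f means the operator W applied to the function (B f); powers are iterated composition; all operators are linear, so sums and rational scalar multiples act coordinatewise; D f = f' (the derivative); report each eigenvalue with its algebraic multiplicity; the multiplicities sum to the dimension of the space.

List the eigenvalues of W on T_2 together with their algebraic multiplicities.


λ = -39 (multiplicity 2), λ = -9/2 (multiplicity 2), λ = -1 (multiplicity 1)

image of 1: -1
image of cos x: -(9/2)cos x
image of sin x: -(9/2)sin x
image of cos 2x: -39cos 2x
image of sin 2x: -39sin 2x
the matrix is diagonal; its diagonal is (-1, -9/2, -9/2, -39, -39)
for a triangular matrix the eigenvalues are the diagonal entries, with algebraic multiplicity their repetition count


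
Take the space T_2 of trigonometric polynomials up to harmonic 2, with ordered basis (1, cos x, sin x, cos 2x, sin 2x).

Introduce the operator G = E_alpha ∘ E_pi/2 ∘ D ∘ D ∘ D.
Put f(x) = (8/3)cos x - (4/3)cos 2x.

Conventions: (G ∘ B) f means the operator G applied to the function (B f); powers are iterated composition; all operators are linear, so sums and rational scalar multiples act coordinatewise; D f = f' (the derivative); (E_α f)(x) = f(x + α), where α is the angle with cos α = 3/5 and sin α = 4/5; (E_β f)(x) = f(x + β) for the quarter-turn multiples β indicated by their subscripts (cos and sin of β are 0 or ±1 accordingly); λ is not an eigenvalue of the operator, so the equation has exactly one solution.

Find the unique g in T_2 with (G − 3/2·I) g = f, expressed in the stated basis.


write g with unknown coordinates in the stated basis and equate coefficients in (G − 3/2·I) g = f
solving from the highest basis element down gives g = -(48/29)cos x + (128/87)sin x + (1224/8929)cos 2x + (896/26787)sin 2x
check: G g = (16/87)cos x + (64/29)sin x - (30208/26787)cos 2x + (448/8929)sin 2x
so G g − 3/2·g = (8/3)cos x - (4/3)cos 2x = f ✓

g(x) = -(48/29)cos x + (128/87)sin x + (1224/8929)cos 2x + (896/26787)sin 2x


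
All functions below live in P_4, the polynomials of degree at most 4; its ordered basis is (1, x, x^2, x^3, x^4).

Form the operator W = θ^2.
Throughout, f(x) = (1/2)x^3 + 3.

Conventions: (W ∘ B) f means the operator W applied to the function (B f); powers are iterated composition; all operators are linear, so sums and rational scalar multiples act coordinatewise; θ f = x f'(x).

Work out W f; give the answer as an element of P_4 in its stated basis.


the result is g(x) = (9/2)x^3

θ f = (3/2)x^3
θ θ f = (9/2)x^3


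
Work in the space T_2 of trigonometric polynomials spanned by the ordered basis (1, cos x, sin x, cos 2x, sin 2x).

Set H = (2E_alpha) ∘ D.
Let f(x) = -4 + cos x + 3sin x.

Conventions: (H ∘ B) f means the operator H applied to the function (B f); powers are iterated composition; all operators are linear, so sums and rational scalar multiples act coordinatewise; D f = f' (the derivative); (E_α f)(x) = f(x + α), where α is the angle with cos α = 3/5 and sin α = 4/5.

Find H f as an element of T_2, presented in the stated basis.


D f = 3cos x - sin x
E_alpha D f = cos x - 3sin x
(2E_alpha) D f = 2cos x - 6sin x

the result is g(x) = 2cos x - 6sin x


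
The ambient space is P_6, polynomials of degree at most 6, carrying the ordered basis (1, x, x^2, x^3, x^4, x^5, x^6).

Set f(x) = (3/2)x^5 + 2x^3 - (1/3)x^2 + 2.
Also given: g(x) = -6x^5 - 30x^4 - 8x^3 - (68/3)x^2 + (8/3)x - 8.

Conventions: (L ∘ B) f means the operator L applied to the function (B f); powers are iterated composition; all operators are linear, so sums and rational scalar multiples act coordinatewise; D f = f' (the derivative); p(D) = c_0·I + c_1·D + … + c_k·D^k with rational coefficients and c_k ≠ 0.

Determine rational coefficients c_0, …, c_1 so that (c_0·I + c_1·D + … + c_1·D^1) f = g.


p(D) = -4·I − 4·D, i.e. c_0 = -4, c_1 = -4

D^0 f = (3/2)x^5 + 2x^3 - (1/3)x^2 + 2
D^1 f = (15/2)x^4 + 6x^2 - (2/3)x
matching coefficients of g against c_0 f + c_1 Df + … from the top degree down determines the c_i
solution: c_0 = -4, c_1 = -4


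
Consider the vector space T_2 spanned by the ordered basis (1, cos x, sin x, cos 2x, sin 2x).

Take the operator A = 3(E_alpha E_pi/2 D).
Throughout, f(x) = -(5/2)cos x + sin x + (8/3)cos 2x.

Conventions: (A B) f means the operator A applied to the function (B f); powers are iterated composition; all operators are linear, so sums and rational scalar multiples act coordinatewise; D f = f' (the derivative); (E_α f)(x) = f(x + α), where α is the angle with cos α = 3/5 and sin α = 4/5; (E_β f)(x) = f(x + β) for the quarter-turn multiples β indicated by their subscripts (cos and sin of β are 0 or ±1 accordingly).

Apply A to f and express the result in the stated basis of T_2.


g(x) = (21/10)cos x - (39/5)sin x + (384/25)cos 2x - (112/25)sin 2x

D f = cos x + (5/2)sin x - (16/3)sin 2x
E_pi/2 D f = (5/2)cos x - sin x + (16/3)sin 2x
E_alpha E_pi/2 D f = (7/10)cos x - (13/5)sin x + (128/25)cos 2x - (112/75)sin 2x
(3(E_alpha E_pi/2 D)) f = (21/10)cos x - (39/5)sin x + (384/25)cos 2x - (112/25)sin 2x


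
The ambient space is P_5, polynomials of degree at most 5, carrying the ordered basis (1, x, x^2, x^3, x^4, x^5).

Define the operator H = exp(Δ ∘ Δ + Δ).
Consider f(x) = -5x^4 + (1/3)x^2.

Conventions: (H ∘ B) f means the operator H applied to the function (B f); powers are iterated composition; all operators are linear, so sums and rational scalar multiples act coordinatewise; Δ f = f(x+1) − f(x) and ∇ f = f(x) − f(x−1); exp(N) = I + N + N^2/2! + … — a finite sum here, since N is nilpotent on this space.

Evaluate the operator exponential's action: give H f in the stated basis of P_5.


order-1 term: -20x^3 - 90x^2 - (418/3)x - 74
order-2 term: -30x^2 - 180x - 824/3
order-3 term: -20x - 90
order-4 term: -5
the series for exp(Δ ∘ Δ + Δ) f terminates at order 4
exp(Δ ∘ Δ + Δ) f = -5x^4 - 20x^3 - (359/3)x^2 - (1018/3)x - 1331/3

the result is g(x) = -5x^4 - 20x^3 - (359/3)x^2 - (1018/3)x - 1331/3


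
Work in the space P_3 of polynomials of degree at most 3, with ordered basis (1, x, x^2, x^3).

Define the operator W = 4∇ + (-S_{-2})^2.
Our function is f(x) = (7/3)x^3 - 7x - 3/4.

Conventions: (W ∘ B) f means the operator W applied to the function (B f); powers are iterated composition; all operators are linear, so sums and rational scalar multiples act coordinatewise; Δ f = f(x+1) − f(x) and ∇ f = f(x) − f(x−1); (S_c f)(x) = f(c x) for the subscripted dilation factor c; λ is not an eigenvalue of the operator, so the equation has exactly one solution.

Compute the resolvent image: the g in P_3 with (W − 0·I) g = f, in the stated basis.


write g with unknown coordinates in the stated basis and equate coefficients in (W − 0·I) g = f
solving from the highest basis element down gives g = (7/192)x^3 - (7/256)x^2 - (203/128)x + 1025/192
check: W g = (7/3)x^3 - 7x - 3/4
so W g − 0·g = (7/3)x^3 - 7x - 3/4 = f ✓

the result is g(x) = (7/192)x^3 - (7/256)x^2 - (203/128)x + 1025/192


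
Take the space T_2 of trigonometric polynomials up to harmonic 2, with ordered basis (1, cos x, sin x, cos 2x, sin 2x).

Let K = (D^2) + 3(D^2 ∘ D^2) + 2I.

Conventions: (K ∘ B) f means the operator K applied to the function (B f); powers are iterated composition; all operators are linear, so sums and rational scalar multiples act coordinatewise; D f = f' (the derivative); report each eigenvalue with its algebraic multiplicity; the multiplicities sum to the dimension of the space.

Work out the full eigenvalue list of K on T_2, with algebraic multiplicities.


λ = 2 (multiplicity 1), λ = 4 (multiplicity 2), λ = 46 (multiplicity 2)

image of 1: 2
image of cos x: 4cos x
image of sin x: 4sin x
image of cos 2x: 46cos 2x
image of sin 2x: 46sin 2x
the matrix is diagonal; its diagonal is (2, 4, 4, 46, 46)
for a triangular matrix the eigenvalues are the diagonal entries, with algebraic multiplicity their repetition count


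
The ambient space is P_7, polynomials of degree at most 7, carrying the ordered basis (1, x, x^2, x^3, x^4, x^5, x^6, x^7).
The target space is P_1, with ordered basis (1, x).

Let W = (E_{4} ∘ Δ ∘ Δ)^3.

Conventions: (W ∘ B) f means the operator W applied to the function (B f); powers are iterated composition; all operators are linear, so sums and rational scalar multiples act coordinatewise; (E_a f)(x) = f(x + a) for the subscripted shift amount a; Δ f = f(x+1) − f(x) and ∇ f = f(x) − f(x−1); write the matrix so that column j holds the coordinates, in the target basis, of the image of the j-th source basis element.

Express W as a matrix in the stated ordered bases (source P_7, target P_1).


the matrix is [[0, 0, 0, 0, 0, 0, 720, 75600]; [0, 0, 0, 0, 0, 0, 0, 5040]] (rows listed top to bottom)

image of 1: 0
image of x: 0
image of x^2: 0
image of x^3: 0
image of x^4: 0
image of x^5: 0
image of x^6: 720
image of x^7: 5040x + 75600
each image's coordinates form column j of the matrix


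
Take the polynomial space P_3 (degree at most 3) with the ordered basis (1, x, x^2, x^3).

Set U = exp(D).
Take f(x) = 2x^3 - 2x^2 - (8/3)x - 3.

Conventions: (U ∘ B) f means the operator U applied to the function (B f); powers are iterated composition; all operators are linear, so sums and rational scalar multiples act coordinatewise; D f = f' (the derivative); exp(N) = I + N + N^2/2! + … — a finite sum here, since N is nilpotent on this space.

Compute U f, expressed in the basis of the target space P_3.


order-1 term: 6x^2 - 4x - 8/3
order-2 term: 6x - 2
order-3 term: 2
the series for exp(D) f terminates at order 3
exp(D) f = 2x^3 + 4x^2 - (2/3)x - 17/3

the result is g(x) = 2x^3 + 4x^2 - (2/3)x - 17/3
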